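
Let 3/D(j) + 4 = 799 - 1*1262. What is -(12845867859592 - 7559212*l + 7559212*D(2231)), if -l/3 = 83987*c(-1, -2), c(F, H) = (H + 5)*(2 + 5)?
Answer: -24677693478428552/467 ≈ -5.2843e+13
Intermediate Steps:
c(F, H) = 35 + 7*H (c(F, H) = (5 + H)*7 = 35 + 7*H)
l = -5291181 (l = -251961*(35 + 7*(-2)) = -251961*(35 - 14) = -251961*21 = -3*1763727 = -5291181)
D(j) = -3/467 (D(j) = 3/(-4 + (799 - 1*1262)) = 3/(-4 + (799 - 1262)) = 3/(-4 - 463) = 3/(-467) = 3*(-1/467) = -3/467)
-(12845867859592 - 7559212*l + 7559212*D(2231)) = -(5999020267751828/467 + 39997158909372) = -7559212/(1/((1699366 + 5291181) - 3/467)) = -7559212/(1/(6990547 - 3/467)) = -7559212/(1/(3264585446/467)) = -7559212/467/3264585446 = -7559212*3264585446/467 = -24677693478428552/467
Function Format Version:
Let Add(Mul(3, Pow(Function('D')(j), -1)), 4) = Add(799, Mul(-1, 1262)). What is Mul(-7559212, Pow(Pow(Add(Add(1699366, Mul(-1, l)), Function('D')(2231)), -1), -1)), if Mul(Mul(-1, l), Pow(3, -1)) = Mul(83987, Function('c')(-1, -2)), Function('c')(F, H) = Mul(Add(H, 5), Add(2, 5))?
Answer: Rational(-24677693478428552, 467) ≈ -5.2843e+13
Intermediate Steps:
Function('c')(F, H) = Add(35, Mul(7, H)) (Function('c')(F, H) = Mul(Add(5, H), 7) = Add(35, Mul(7, H)))
l = -5291181 (l = Mul(-3, Mul(83987, Add(35, Mul(7, -2)))) = Mul(-3, Mul(83987, Add(35, -14))) = Mul(-3, Mul(83987, 21)) = Mul(-3, 1763727) = -5291181)
Function('D')(j) = Rational(-3, 467) (Function('D')(j) = Mul(3, Pow(Add(-4, Add(799, Mul(-1, 1262))), -1)) = Mul(3, Pow(Add(-4, Add(799, -1262)), -1)) = Mul(3, Pow(Add(-4, -463), -1)) = Mul(3, Pow(-467, -1)) = Mul(3, Rational(-1, 467)) = Rational(-3, 467))
Mul(-7559212, Pow(Pow(Add(Add(1699366, Mul(-1, l)), Function('D')(2231)), -1), -1)) = Mul(-7559212, Pow(Pow(Add(Add(1699366, Mul(-1, -5291181)), Rational(-3, 467)), -1), -1)) = Mul(-7559212, Pow(Pow(Add(Add(1699366, 5291181), Rational(-3, 467)), -1), -1)) = Mul(-7559212, Pow(Pow(Add(6990547, Rational(-3, 467)), -1), -1)) = Mul(-7559212, Pow(Pow(Rational(3264585446, 467), -1), -1)) = Mul(-7559212, Pow(Rational(467, 3264585446), -1)) = Mul(-7559212, Rational(3264585446, 467)) = Rational(-24677693478428552, 467)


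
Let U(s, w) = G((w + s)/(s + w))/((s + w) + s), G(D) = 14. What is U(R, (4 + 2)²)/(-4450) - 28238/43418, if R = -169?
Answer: -9487110087/14587362550 ≈ -0.65036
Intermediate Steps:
U(s, w) = 14/(w + 2*s) (U(s, w) = 14/((s + w) + s) = 14/(w + 2*s))
U(R, (4 + 2)²)/(-4450) - 28238/43418 = (14/((4 + 2)² + 2*(-169)))/(-4450) - 28238/43418 = (14/(6² - 338))*(-1/4450) - 28238*1/43418 = (14/(36 - 338))*(-1/4450) - 14119/21709 = (14/(-302))*(-1/4450) - 14119/21709 = (14*(-1/302))*(-1/4450) - 14119/21709 = -7/151*(-1/4450) - 14119/21709 = 7/671950 - 14119/21709 = -9487110087/14587362550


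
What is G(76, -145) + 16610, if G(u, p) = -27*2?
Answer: 16556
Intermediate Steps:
G(u, p) = -54
G(76, -145) + 16610 = -54 + 16610 = 16556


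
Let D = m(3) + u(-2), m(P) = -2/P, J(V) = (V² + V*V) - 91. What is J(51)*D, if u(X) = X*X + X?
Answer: 20444/3 ≈ 6814.7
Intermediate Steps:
J(V) = -91 + 2*V² (J(V) = (V² + V²) - 91 = 2*V² - 91 = -91 + 2*V²)
u(X) = X + X² (u(X) = X² + X = X + X²)
D = 4/3 (D = -2/3 - 2*(1 - 2) = -2*⅓ - 2*(-1) = -⅔ + 2 = 4/3 ≈ 1.3333)
J(51)*D = (-91 + 2*51²)*(4/3) = (-91 + 2*2601)*(4/3) = (-91 + 5202)*(4/3) = 5111*(4/3) = 20444/3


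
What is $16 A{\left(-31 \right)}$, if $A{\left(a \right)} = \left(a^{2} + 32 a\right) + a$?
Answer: $-992$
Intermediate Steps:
$A{\left(a \right)} = a^{2} + 33 a$
$16 A{\left(-31 \right)} = 16 \left(- 31 \left(33 - 31\right)\right) = 16 \left(\left(-31\right) 2\right) = 16 \left(-62\right) = -992$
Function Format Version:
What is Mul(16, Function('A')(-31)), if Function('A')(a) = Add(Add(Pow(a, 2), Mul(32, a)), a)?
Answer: -992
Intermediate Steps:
Function('A')(a) = Add(Pow(a, 2), Mul(33, a))
Mul(16, Function('A')(-31)) = Mul(16, Mul(-31, Add(33, -31))) = Mul(16, Mul(-31, 2)) = Mul(16, -62) = -992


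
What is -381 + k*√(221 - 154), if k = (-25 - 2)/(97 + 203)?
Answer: -381 - 9*√67/100 ≈ -381.74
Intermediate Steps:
k = -9/100 (k = -27/300 = -27*1/300 = -9/100 ≈ -0.090000)
-381 + k*√(221 - 154) = -381 - 9*√(221 - 154)/100 = -381 - 9*√67/100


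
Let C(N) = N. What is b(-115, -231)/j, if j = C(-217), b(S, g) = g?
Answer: 33/31 ≈ 1.0645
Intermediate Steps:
j = -217
b(-115, -231)/j = -231/(-217) = -231*(-1/217) = 33/31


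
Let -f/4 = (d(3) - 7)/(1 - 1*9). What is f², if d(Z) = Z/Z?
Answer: 9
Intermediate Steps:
d(Z) = 1
f = -3 (f = -4*(1 - 7)/(1 - 1*9) = -(-24)/(1 - 9) = -(-24)/(-8) = -(-24)*(-1)/8 = -4*¾ = -3)
f² = (-3)² = 9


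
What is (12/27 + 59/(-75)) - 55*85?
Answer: -1051952/225 ≈ -4675.3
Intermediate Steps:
(12/27 + 59/(-75)) - 55*85 = (12*(1/27) + 59*(-1/75)) - 4675 = (4/9 - 59/75) - 4675 = -77/225 - 4675 = -1051952/225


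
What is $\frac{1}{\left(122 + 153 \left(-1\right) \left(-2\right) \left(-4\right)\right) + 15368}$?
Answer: $\frac{1}{14266} \approx 7.0097 \cdot 10^{-5}$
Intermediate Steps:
$\frac{1}{\left(122 + 153 \left(-1\right) \left(-2\right) \left(-4\right)\right) + 15368} = \frac{1}{\left(122 + 153 \cdot 2 \left(-4\right)\right) + 15368} = \frac{1}{\left(122 + 153 \left(-8\right)\right) + 15368} = \frac{1}{\left(122 - 1224\right) + 15368} = \frac{1}{-1102 + 15368} = \frac{1}{14266}$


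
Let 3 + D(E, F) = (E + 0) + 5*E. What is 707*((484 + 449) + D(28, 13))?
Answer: 776286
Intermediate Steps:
D(E, F) = -3 + 6*E (D(E, F) = -3 + ((E + 0) + 5*E) = -3 + (E + 5*E) = -3 + 6*E)
707*((484 + 449) + D(28, 13)) = 707*((484 + 449) + (-3 + 6*28)) = 707*(933 + (-3 + 168)) = 707*(933 + 165) = 707*1098 = 776286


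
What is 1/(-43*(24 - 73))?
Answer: 1/2107 ≈ 0.00047461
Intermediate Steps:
1/(-43*(24 - 73)) = 1/(-43*(-49)) = 1/2107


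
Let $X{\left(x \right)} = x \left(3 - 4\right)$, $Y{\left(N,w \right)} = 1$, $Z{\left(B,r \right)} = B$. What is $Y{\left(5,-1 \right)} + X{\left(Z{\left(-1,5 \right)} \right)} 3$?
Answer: $4$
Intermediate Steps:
$X{\left(x \right)} = - x$ ($X{\left(x \right)} = x \left(-1\right) = - x$)
$Y{\left(5,-1 \right)} + X{\left(Z{\left(-1,5 \right)} \right)} 3 = 1 + \left(-1\right) \left(-1\right) 3 = 1 + 1 \cdot 3 = 1 + 3 = 4$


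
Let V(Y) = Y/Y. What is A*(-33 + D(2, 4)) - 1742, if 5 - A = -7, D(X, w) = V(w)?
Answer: -2126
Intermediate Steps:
V(Y) = 1
D(X, w) = 1
A = 12 (A = 5 - 1*(-7) = 5 + 7 = 12)
A*(-33 + D(2, 4)) - 1742 = 12*(-33 + 1) - 1742 = 12*(-32) - 1742 = -384 - 1742 = -2126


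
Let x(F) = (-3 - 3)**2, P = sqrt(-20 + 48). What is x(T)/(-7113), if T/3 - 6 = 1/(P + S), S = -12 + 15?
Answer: -12/2371 ≈ -0.0050612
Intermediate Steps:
S = 3
P = 2*sqrt(7) (P = sqrt(28) = 2*sqrt(7) ≈ 5.2915)
T = 18 + 3/(3 + 2*sqrt(7)) (T = 18 + 3/(2*sqrt(7) + 3) = 18 + 3/(3 + 2*sqrt(7)) ≈ 18.362)
x(F) = 36 (x(F) = (-6)**2 = 36)
x(T)/(-7113) = 36/(-7113) = 36*(-1/7113) = -12/2371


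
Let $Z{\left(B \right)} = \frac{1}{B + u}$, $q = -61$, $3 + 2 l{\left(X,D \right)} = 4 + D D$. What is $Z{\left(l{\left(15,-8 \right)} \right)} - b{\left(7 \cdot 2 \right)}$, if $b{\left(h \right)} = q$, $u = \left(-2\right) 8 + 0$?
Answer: $\frac{2015}{33} \approx 61.061$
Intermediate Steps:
$l{\left(X,D \right)} = \frac{1}{2} + \frac{D^{2}}{2}$ ($l{\left(X,D \right)} = - \frac{3}{2} + \frac{4 + D D}{2} = - \frac{3}{2} + \frac{4 + D^{2}}{2} = - \frac{3}{2} + \left(2 + \frac{D^{2}}{2}\right) = \frac{1}{2} + \frac{D^{2}}{2}$)
$u = -16$ ($u = -16 + 0 = -16$)
$b{\left(h \right)} = -61$
$Z{\left(B \right)} = \frac{1}{-16 + B}$ ($Z{\left(B \right)} = \frac{1}{B - 16} = \frac{1}{-16 + B}$)
$Z{\left(l{\left(15,-8 \right)} \right)} - b{\left(7 \cdot 2 \right)} = \frac{1}{-16 + \left(\frac{1}{2} + \frac{\left(-8\right)^{2}}{2}\right)} - -61 = \frac{1}{-16 + \left(\frac{1}{2} + \frac{1}{2} \cdot 64\right)} + 61 = \frac{1}{-16 + \left(\frac{1}{2} + 32\right)} + 61 = \frac{1}{-16 + \frac{65}{2}} + 61 = \frac{1}{\frac{33}{2}} + 61 = \frac{2}{33} + 61 = \frac{2015}{33}$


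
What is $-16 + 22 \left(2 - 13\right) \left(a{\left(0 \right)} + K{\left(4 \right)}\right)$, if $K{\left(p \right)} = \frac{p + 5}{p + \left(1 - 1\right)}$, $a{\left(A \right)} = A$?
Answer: $- \frac{1121}{2} \approx -560.5$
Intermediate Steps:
$K{\left(p \right)} = \frac{5 + p}{p}$ ($K{\left(p \right)} = \frac{5 + p}{p + 0} = \frac{5 + p}{p}$)
$-16 + 22 \left(2 - 13\right) \left(a{\left(0 \right)} + K{\left(4 \right)}\right) = -16 + 22 \left(2 - 13\right) \left(0 + \frac{5 + 4}{4}\right) = -16 + 22 \left(- 11 \left(0 + \frac{1}{4} \cdot 9\right)\right) = -16 + 22 \left(- 11 \left(0 + \frac{9}{4}\right)\right) = -16 + 22 \left(\left(-11\right) \frac{9}{4}\right) = -16 + 22 \left(- \frac{99}{4}\right) = -16 - \frac{1089}{2} = - \frac{1121}{2}$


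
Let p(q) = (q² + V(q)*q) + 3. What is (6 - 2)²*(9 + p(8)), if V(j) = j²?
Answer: 9408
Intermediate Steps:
p(q) = 3 + q² + q³ (p(q) = (q² + q²*q) + 3 = (q² + q³) + 3 = 3 + q² + q³)
(6 - 2)²*(9 + p(8)) = (6 - 2)²*(9 + (3 + 8² + 8³)) = 4²*(9 + (3 + 64 + 512)) = 16*(9 + 579) = 16*588 = 9408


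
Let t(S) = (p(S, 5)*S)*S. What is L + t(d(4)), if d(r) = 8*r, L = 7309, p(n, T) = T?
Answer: 12429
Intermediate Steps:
t(S) = 5*S**2 (t(S) = (5*S)*S = 5*S**2)
L + t(d(4)) = 7309 + 5*(8*4)**2 = 7309 + 5*32**2 = 7309 + 5*1024 = 7309 + 5120 = 12429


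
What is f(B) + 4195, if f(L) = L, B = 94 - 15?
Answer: 4274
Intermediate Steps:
B = 79
f(B) + 4195 = 79 + 4195 = 4274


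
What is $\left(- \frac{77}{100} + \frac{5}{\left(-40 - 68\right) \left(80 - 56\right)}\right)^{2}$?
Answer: $\frac{2502100441}{4199040000} \approx 0.59587$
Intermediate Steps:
$\left(- \frac{77}{100} + \frac{5}{\left(-40 - 68\right) \left(80 - 56\right)}\right)^{2} = \left(\left(-77\right) \frac{1}{100} + \frac{5}{\left(-108\right) 24}\right)^{2} = \left(- \frac{77}{100} + \frac{5}{-2592}\right)^{2} = \left(- \frac{77}{100} + 5 \left(- \frac{1}{2592}\right)\right)^{2} = \left(- \frac{77}{100} - \frac{5}{2592}\right)^{2} = \left(- \frac{50021}{64800}\right)^{2} = \frac{2502100441}{4199040000}$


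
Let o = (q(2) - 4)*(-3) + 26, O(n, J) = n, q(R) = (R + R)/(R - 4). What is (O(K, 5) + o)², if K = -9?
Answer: 1225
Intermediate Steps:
q(R) = 2*R/(-4 + R) (q(R) = (2*R)/(-4 + R) = 2*R/(-4 + R))
o = 44 (o = (2*2/(-4 + 2) - 4)*(-3) + 26 = (2*2/(-2) - 4)*(-3) + 26 = (2*2*(-½) - 4)*(-3) + 26 = (-2 - 4)*(-3) + 26 = -6*(-3) + 26 = 18 + 26 = 44)
(O(K, 5) + o)² = (-9 + 44)² = 35² = 1225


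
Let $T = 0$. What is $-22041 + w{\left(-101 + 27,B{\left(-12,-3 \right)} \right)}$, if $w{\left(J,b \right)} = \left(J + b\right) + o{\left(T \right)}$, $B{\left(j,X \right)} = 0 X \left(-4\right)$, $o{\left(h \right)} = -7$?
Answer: $-22122$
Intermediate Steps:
$B{\left(j,X \right)} = 0$ ($B{\left(j,X \right)} = 0 \left(-4\right) = 0$)
$w{\left(J,b \right)} = -7 + J + b$ ($w{\left(J,b \right)} = \left(J + b\right) - 7 = -7 + J + b$)
$-22041 + w{\left(-101 + 27,B{\left(-12,-3 \right)} \right)} = -22041 + \left(-7 + \left(-101 + 27\right) + 0\right) = -22041 - 81 = -22122$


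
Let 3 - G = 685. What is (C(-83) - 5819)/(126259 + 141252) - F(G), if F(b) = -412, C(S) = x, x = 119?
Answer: 110208832/267511 ≈ 411.98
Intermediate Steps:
C(S) = 119
G = -682 (G = 3 - 1*685 = 3 - 685 = -682)
(C(-83) - 5819)/(126259 + 141252) - F(G) = (119 - 5819)/(126259 + 141252) - 1*(-412) = -5700/267511 + 412 = 110208832/267511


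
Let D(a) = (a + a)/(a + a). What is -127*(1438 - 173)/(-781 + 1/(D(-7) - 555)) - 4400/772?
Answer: 3340322282/16701255 ≈ 200.00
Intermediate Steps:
D(a) = 1 (D(a) = (2*a)/((2*a)) = (2*a)*(1/(2*a)) = 1)
-127*(1438 - 173)/(-781 + 1/(D(-7) - 555)) - 4400/772 = -127*(1438 - 173)/(-781 + 1/(1 - 555)) - 4400/772 = -127*1265/(-781 + 1/(-554)) - 4400*1/772 = -127*1265/(-781 - 1/554) - 1100/193 = -127/((-432675/554*1/1265)) - 1100/193 = -127/(-86535/140162) - 1100/193 = -127*(-140162/86535) - 1100/193 = 17800574/86535 - 1100/193 = 3340322282/16701255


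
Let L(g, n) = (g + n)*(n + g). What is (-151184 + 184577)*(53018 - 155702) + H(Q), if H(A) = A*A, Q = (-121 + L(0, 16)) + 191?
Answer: -3428820536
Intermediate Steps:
L(g, n) = (g + n)² (L(g, n) = (g + n)*(g + n) = (g + n)²)
Q = 326 (Q = (-121 + (0 + 16)²) + 191 = (-121 + 16²) + 191 = (-121 + 256) + 191 = 135 + 191 = 326)
H(A) = A²
(-151184 + 184577)*(53018 - 155702) + H(Q) = (-151184 + 184577)*(53018 - 155702) + 326² = 33393*(-102684) + 106276 = -3428926812 + 106276 = -3428820536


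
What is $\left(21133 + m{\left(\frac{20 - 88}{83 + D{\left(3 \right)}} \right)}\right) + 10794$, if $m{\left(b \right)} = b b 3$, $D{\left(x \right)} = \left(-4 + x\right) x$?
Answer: $\frac{12771667}{400} \approx 31929.0$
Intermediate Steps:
$D{\left(x \right)} = x \left(-4 + x\right)$
$m{\left(b \right)} = 3 b^{2}$ ($m{\left(b \right)} = b^{2} \cdot 3 = 3 b^{2}$)
$\left(21133 + m{\left(\frac{20 - 88}{83 + D{\left(3 \right)}} \right)}\right) + 10794 = \left(21133 + 3 \left(\frac{20 - 88}{83 + 3 \left(-4 + 3\right)}\right)^{2}\right) + 10794 = \left(21133 + 3 \left(- \frac{68}{83 + 3 \left(-1\right)}\right)^{2}\right) + 10794 = \left(21133 + 3 \left(- \frac{68}{83 - 3}\right)^{2}\right) + 10794 = \left(21133 + 3 \left(- \frac{68}{80}\right)^{2}\right) + 10794 = \left(21133 + 3 \left(\left(-68\right) \frac{1}{80}\right)^{2}\right) + 10794 = \left(21133 + 3 \left(- \frac{17}{20}\right)^{2}\right) + 10794 = \left(21133 + 3 \cdot \frac{289}{400}\right) + 10794 = \left(21133 + \frac{867}{400}\right) + 10794 = \frac{8454067}{400} + 10794 = \frac{12771667}{400}$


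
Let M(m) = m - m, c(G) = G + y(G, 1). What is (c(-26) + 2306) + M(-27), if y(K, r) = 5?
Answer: 2285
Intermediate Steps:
c(G) = 5 + G (c(G) = G + 5 = 5 + G)
M(m) = 0
(c(-26) + 2306) + M(-27) = ((5 - 26) + 2306) + 0 = (-21 + 2306) + 0 = 2285 + 0 = 2285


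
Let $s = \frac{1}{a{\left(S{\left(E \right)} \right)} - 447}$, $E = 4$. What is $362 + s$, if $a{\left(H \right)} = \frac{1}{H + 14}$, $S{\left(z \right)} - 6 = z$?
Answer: $\frac{3883150}{10727} \approx 362.0$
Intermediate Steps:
$S{\left(z \right)} = 6 + z$
$a{\left(H \right)} = \frac{1}{14 + H}$
$s = - \frac{24}{10727}$ ($s = \frac{1}{\frac{1}{14 + \left(6 + 4\right)} - 447} = \frac{1}{\frac{1}{14 + 10} - 447} = \frac{1}{\frac{1}{24} - 447} = \frac{1}{- \frac{10727}{24}} = - \frac{24}{10727} \approx -0.0022373$)
$362 + s = 362 - \frac{24}{10727} = \frac{3883150}{10727}$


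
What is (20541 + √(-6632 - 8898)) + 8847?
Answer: 29388 + I*√15530 ≈ 29388.0 + 124.62*I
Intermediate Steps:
(20541 + √(-6632 - 8898)) + 8847 = (20541 + √(-15530)) + 8847 = (20541 + I*√15530) + 8847 = 29388 + I*√15530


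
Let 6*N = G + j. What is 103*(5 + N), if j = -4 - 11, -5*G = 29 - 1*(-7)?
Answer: 1339/10 ≈ 133.90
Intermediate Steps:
G = -36/5 (G = -(29 - 1*(-7))/5 = -(29 + 7)/5 = -⅕*36 = -36/5 ≈ -7.2000)
j = -15
N = -37/10 (N = (-36/5 - 15)/6 = (⅙)*(-111/5) = -37/10 ≈ -3.7000)
103*(5 + N) = 103*(5 - 37/10) = 103*(13/10) = 1339/10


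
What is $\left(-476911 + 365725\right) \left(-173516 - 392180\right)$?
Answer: $62897475456$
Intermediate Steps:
$\left(-476911 + 365725\right) \left(-173516 - 392180\right) = \left(-111186\right) \left(-565696\right) = 62897475456$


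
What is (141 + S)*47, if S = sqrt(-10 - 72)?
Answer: 6627 + 47*I*sqrt(82) ≈ 6627.0 + 425.6*I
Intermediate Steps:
S = I*sqrt(82) (S = sqrt(-82) = I*sqrt(82) ≈ 9.0554*I)
(141 + S)*47 = (141 + I*sqrt(82))*47 = 6627 + 47*I*sqrt(82)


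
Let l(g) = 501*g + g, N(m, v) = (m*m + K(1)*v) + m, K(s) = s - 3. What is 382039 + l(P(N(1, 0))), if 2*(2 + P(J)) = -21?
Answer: 375764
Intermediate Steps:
K(s) = -3 + s
N(m, v) = m + m² - 2*v (N(m, v) = (m*m + (-3 + 1)*v) + m = (m² - 2*v) + m = m + m² - 2*v)
P(J) = -25/2 (P(J) = -2 + (½)*(-21) = -2 - 21/2 = -25/2)
l(g) = 502*g
382039 + l(P(N(1, 0))) = 382039 + 502*(-25/2) = 382039 - 6275 = 375764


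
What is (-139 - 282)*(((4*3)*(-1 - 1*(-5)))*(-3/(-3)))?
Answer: -20208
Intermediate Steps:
(-139 - 282)*(((4*3)*(-1 - 1*(-5)))*(-3/(-3))) = -421*12*(-1 + 5)*(-3*(-⅓)) = -421*12*4 = -20208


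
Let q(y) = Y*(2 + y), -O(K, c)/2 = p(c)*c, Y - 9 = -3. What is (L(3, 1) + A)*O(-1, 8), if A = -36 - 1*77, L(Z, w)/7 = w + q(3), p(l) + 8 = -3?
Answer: 18304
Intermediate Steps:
Y = 6 (Y = 9 - 3 = 6)
p(l) = -11 (p(l) = -8 - 3 = -11)
O(K, c) = 22*c (O(K, c) = -(-22)*c = 22*c)
q(y) = 12 + 6*y (q(y) = 6*(2 + y) = 12 + 6*y)
L(Z, w) = 210 + 7*w (L(Z, w) = 7*(w + (12 + 6*3)) = 7*(w + (12 + 18)) = 7*(w + 30) = 7*(30 + w) = 210 + 7*w)
A = -113 (A = -36 - 77 = -113)
(L(3, 1) + A)*O(-1, 8) = ((210 + 7*1) - 113)*(22*8) = ((210 + 7) - 113)*176 = (217 - 113)*176 = 104*176 = 18304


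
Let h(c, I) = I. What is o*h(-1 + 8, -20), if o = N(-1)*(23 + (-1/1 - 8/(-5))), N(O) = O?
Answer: 472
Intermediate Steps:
o = -118/5 (o = -(23 + (-1/1 - 8/(-5))) = -(23 + (-1*1 - 8*(-1/5))) = -(23 + (-1 + 8/5)) = -(23 + 3/5) = -1*118/5 = -118/5 ≈ -23.600)
o*h(-1 + 8, -20) = -118/5*(-20) = 472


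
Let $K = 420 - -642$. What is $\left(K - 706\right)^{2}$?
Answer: $126736$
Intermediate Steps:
$K = 1062$ ($K = 420 + 642 = 1062$)
$\left(K - 706\right)^{2} = \left(1062 - 706\right)^{2} = 356^{2} = 126736$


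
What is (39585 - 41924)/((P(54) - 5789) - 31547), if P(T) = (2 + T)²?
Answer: 2339/34200 ≈ 0.068392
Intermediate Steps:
(39585 - 41924)/((P(54) - 5789) - 31547) = (39585 - 41924)/(((2 + 54)² - 5789) - 31547) = -2339/((56² - 5789) - 31547) = -2339/((3136 - 5789) - 31547) = -2339/(-2653 - 31547) = -2339/(-34200) = -2339*(-1/34200) = 2339/34200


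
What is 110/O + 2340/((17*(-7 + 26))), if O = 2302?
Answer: 2711105/371773 ≈ 7.2924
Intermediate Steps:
110/O + 2340/((17*(-7 + 26))) = 110/2302 + 2340/((17*(-7 + 26))) = 110*(1/2302) + 2340/((17*19)) = 55/1151 + 2340/323 = 2711105/371773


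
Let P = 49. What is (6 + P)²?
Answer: 3025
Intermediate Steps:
(6 + P)² = (6 + 49)² = 55² = 3025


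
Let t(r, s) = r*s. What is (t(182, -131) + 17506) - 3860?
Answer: -10196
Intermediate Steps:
(t(182, -131) + 17506) - 3860 = (182*(-131) + 17506) - 3860 = (-23842 + 17506) - 3860 = -6336 - 3860 = -10196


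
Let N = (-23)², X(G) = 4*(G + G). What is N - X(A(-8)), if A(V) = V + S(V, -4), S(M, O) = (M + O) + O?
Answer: 721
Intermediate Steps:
S(M, O) = M + 2*O
A(V) = -8 + 2*V (A(V) = V + (V + 2*(-4)) = V + (V - 8) = V + (-8 + V) = -8 + 2*V)
X(G) = 8*G (X(G) = 4*(2*G) = 8*G)
N = 529
N - X(A(-8)) = 529 - 8*(-8 + 2*(-8)) = 529 - 8*(-8 - 16) = 529 - 8*(-24) = 529 - 1*(-192) = 529 + 192 = 721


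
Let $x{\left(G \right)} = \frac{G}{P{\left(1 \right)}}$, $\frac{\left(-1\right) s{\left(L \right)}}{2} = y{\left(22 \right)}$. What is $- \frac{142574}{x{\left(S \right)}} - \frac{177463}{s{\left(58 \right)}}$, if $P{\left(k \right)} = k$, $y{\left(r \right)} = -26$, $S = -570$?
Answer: $- \frac{3605387}{1140} \approx -3162.6$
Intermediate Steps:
$s{\left(L \right)} = 52$ ($s{\left(L \right)} = \left(-2\right) \left(-26\right) = 52$)
$x{\left(G \right)} = G$ ($x{\left(G \right)} = \frac{G}{1} = G 1 = G$)
$- \frac{142574}{x{\left(S \right)}} - \frac{177463}{s{\left(58 \right)}} = - \frac{142574}{-570} - \frac{177463}{52} = \left(-142574\right) \left(- \frac{1}{570}\right) - \frac{13651}{4} = \frac{71287}{285} - \frac{13651}{4} = - \frac{3605387}{1140}$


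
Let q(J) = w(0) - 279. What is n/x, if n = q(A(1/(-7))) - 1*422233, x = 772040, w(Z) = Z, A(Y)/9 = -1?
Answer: -52814/96505 ≈ -0.54727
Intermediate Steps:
A(Y) = -9 (A(Y) = 9*(-1) = -9)
q(J) = -279 (q(J) = 0 - 279 = -279)
n = -422512 (n = -279 - 1*422233 = -279 - 422233 = -422512)
n/x = -422512/772040 = -422512*1/772040 = -52814/96505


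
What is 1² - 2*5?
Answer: -9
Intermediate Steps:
1² - 2*5 = 1 - 10 = -9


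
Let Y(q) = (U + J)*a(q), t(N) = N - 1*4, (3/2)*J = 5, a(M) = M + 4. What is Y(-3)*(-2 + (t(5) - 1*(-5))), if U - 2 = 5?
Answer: 124/3 ≈ 41.333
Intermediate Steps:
a(M) = 4 + M
U = 7 (U = 2 + 5 = 7)
J = 10/3 (J = (⅔)*5 = 10/3 ≈ 3.3333)
t(N) = -4 + N (t(N) = N - 4 = -4 + N)
Y(q) = 124/3 + 31*q/3 (Y(q) = (7 + 10/3)*(4 + q) = 31*(4 + q)/3 = 124/3 + 31*q/3)
Y(-3)*(-2 + (t(5) - 1*(-5))) = (124/3 + (31/3)*(-3))*(-2 + ((-4 + 5) - 1*(-5))) = (124/3 - 31)*(-2 + (1 + 5)) = 31*(-2 + 6)/3 = (31/3)*4 = 124/3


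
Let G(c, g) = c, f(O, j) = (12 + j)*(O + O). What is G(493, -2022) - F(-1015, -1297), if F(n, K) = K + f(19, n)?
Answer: 39904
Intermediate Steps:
f(O, j) = 2*O*(12 + j) (f(O, j) = (12 + j)*(2*O) = 2*O*(12 + j))
F(n, K) = 456 + K + 38*n (F(n, K) = K + 2*19*(12 + n) = K + (456 + 38*n) = 456 + K + 38*n)
G(493, -2022) - F(-1015, -1297) = 493 - (456 - 1297 + 38*(-1015)) = 493 - (456 - 1297 - 38570) = 493 - 1*(-39411) = 493 + 39411 = 39904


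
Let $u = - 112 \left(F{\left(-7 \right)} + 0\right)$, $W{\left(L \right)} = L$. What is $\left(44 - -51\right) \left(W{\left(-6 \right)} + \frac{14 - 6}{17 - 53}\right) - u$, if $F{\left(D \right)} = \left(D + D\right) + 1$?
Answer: $- \frac{18424}{9} \approx -2047.1$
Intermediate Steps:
$F{\left(D \right)} = 1 + 2 D$ ($F{\left(D \right)} = 2 D + 1 = 1 + 2 D$)
$u = 1456$ ($u = - 112 \left(\left(1 + 2 \left(-7\right)\right) + 0\right) = - 112 \left(\left(1 - 14\right) + 0\right) = - 112 \left(-13 + 0\right) = \left(-112\right) \left(-13\right) = 1456$)
$\left(44 - -51\right) \left(W{\left(-6 \right)} + \frac{14 - 6}{17 - 53}\right) - u = \left(44 - -51\right) \left(-6 + \frac{14 - 6}{17 - 53}\right) - 1456 = \left(44 + 51\right) \left(-6 + \frac{8}{-36}\right) - 1456 = 95 \left(-6 + 8 \left(- \frac{1}{36}\right)\right) - 1456 = 95 \left(-6 - \frac{2}{9}\right) - 1456 = 95 \left(- \frac{56}{9}\right) - 1456 = - \frac{5320}{9} - 1456 = - \frac{18424}{9}$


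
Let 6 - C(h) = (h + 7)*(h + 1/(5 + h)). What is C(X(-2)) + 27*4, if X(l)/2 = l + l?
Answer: 317/3 ≈ 105.67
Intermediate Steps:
X(l) = 4*l (X(l) = 2*(l + l) = 2*(2*l) = 4*l)
C(h) = 6 - (7 + h)*(h + 1/(5 + h)) (C(h) = 6 - (h + 7)*(h + 1/(5 + h)) = 6 - (7 + h)*(h + 1/(5 + h)))
C(X(-2)) + 27*4 = (23 - (4*(-2))**3 - 120*(-2) - 12*(4*(-2))**2)/(5 + 4*(-2)) + 27*4 = (23 - 1*(-8)**3 - 30*(-8) - 12*(-8)**2)/(5 - 8) + 108 = (23 - 1*(-512) + 240 - 12*64)/(-3) + 108 = -(23 + 512 + 240 - 768)/3 + 108 = -1/3*7 + 108 = -7/3 + 108 = 317/3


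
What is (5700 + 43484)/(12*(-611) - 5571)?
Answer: -49184/12903 ≈ -3.8118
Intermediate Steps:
(5700 + 43484)/(12*(-611) - 5571) = 49184/(-7332 - 5571) = 49184/(-12903) = 49184*(-1/12903) = -49184/12903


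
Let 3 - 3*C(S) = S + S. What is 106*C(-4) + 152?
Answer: 1622/3 ≈ 540.67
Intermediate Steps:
C(S) = 1 - 2*S/3 (C(S) = 1 - (S + S)/3 = 1 - 2*S/3)
106*C(-4) + 152 = 106*(1 - 2/3*(-4)) + 152 = 106*(1 + 8/3) + 152 = 106*(11/3) + 152 = 1166/3 + 152 = 1622/3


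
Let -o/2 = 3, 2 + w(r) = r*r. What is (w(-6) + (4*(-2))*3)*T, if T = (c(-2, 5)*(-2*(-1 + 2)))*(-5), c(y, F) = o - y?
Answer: -400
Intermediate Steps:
w(r) = -2 + r² (w(r) = -2 + r*r = -2 + r²)
o = -6 (o = -2*3 = -6)
c(y, F) = -6 - y
T = -40 (T = ((-6 - 1*(-2))*(-2*(-1 + 2)))*(-5) = ((-6 + 2)*(-2*1))*(-5) = -4*(-2)*(-5) = 8*(-5) = -40)
(w(-6) + (4*(-2))*3)*T = ((-2 + (-6)²) + (4*(-2))*3)*(-40) = ((-2 + 36) - 8*3)*(-40) = (34 - 24)*(-40) = 10*(-40) = -400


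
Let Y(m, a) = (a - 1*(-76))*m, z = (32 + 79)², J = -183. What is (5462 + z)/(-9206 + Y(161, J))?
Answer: -17783/26433 ≈ -0.67276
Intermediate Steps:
z = 12321 (z = 111² = 12321)
Y(m, a) = m*(76 + a) (Y(m, a) = (a + 76)*m = (76 + a)*m = m*(76 + a))
(5462 + z)/(-9206 + Y(161, J)) = (5462 + 12321)/(-9206 + 161*(76 - 183)) = 17783/(-9206 + 161*(-107)) = 17783/(-9206 - 17227) = 17783/(-26433) = 17783*(-1/26433) = -17783/26433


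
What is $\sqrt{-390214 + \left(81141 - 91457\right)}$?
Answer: $13 i \sqrt{2370} \approx 632.87 i$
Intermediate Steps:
$\sqrt{-390214 + \left(81141 - 91457\right)} = \sqrt{-390214 - 10316} = \sqrt{-400530} = 13 i \sqrt{2370}$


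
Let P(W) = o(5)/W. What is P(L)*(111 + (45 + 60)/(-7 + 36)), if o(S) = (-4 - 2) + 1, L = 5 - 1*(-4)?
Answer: -5540/87 ≈ -63.678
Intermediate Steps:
L = 9 (L = 5 + 4 = 9)
o(S) = -5 (o(S) = -6 + 1 = -5)
P(W) = -5/W
P(L)*(111 + (45 + 60)/(-7 + 36)) = (-5/9)*(111 + (45 + 60)/(-7 + 36)) = (-5*⅑)*(111 + 105/29) = -5*(111 + 105*(1/29))/9 = -5*(111 + 105/29)/9 = -5/9*3324/29 = -5540/87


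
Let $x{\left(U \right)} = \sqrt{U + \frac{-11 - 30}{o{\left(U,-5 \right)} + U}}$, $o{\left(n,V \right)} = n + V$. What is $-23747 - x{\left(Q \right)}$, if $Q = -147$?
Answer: $-23747 - \frac{2 i \sqrt{3282422}}{299} \approx -23747.0 - 12.119 i$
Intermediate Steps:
$o{\left(n,V \right)} = V + n$
$x{\left(U \right)} = \sqrt{U - \frac{41}{-5 + 2 U}}$ ($x{\left(U \right)} = \sqrt{U + \frac{-11 - 30}{\left(-5 + U\right) + U}} = \sqrt{U - \frac{41}{-5 + 2 U}}$)
$-23747 - x{\left(Q \right)} = -23747 - \sqrt{\frac{-41 - 147 \left(-5 + 2 \left(-147\right)\right)}{-5 + 2 \left(-147\right)}} = -23747 - \sqrt{\frac{-41 - 147 \left(-5 - 294\right)}{-5 - 294}} = -23747 - \sqrt{\frac{-41 - -43953}{-299}} = -23747 - \sqrt{- \frac{-41 + 43953}{299}} = -23747 - \sqrt{\left(- \frac{1}{299}\right) 43912} = -23747 - \sqrt{- \frac{43912}{299}} = -23747 - \frac{2 i \sqrt{3282422}}{299}$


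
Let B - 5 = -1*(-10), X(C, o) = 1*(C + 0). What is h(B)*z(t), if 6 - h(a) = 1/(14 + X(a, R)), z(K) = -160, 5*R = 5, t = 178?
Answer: -27680/29 ≈ -954.48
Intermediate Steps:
R = 1 (R = (1/5)*5 = 1)
X(C, o) = C (X(C, o) = 1*C = C)
B = 15 (B = 5 - 1*(-10) = 5 + 10 = 15)
h(a) = 6 - 1/(14 + a)
h(B)*z(t) = ((83 + 6*15)/(14 + 15))*(-160) = ((83 + 90)/29)*(-160) = ((1/29)*173)*(-160) = (173/29)*(-160) = -27680/29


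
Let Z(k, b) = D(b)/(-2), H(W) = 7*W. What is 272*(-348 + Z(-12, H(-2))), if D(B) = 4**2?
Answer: -96832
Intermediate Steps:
D(B) = 16
Z(k, b) = -8 (Z(k, b) = 16/(-2) = 16*(-1/2) = -8)
272*(-348 + Z(-12, H(-2))) = 272*(-348 - 8) = 272*(-356) = -96832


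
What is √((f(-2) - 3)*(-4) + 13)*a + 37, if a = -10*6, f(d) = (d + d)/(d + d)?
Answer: 37 - 60*√21 ≈ -237.95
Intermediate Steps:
f(d) = 1 (f(d) = (2*d)/((2*d)) = (2*d)*(1/(2*d)) = 1)
a = -60
√((f(-2) - 3)*(-4) + 13)*a + 37 = √((1 - 3)*(-4) + 13)*(-60) + 37 = √(-2*(-4) + 13)*(-60) + 37 = √(8 + 13)*(-60) + 37 = √21*(-60) + 37 = -60*√21 + 37 = 37 - 60*√21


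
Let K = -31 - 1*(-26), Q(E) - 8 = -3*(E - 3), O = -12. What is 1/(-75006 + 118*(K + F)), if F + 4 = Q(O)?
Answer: -1/69814 ≈ -1.4324e-5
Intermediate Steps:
Q(E) = 17 - 3*E (Q(E) = 8 - 3*(E - 3) = 8 - 3*(-3 + E) = 8 + (9 - 3*E) = 17 - 3*E)
K = -5 (K = -31 + 26 = -5)
F = 49 (F = -4 + (17 - 3*(-12)) = -4 + (17 + 36) = -4 + 53 = 49)
1/(-75006 + 118*(K + F)) = 1/(-75006 + 118*(-5 + 49)) = 1/(-75006 + 118*44) = 1/(-75006 + 5192) = 1/(-69814) = -1/69814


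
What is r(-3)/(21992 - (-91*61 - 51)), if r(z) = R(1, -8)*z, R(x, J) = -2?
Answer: 1/4599 ≈ 0.00021744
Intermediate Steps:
r(z) = -2*z
r(-3)/(21992 - (-91*61 - 51)) = (-2*(-3))/(21992 - (-91*61 - 51)) = 6/(21992 - (-5551 - 51)) = 6/(21992 - 1*(-5602)) = 6/(21992 + 5602) = 6/27594 = 6*(1/27594) = 1/4599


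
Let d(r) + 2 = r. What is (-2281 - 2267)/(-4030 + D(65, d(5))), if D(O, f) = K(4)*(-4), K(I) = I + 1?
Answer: 758/675 ≈ 1.1230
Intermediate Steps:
d(r) = -2 + r
K(I) = 1 + I
D(O, f) = -20 (D(O, f) = (1 + 4)*(-4) = 5*(-4) = -20)
(-2281 - 2267)/(-4030 + D(65, d(5))) = (-2281 - 2267)/(-4030 - 20) = -4548/(-4050) = -4548*(-1/4050) = 758/675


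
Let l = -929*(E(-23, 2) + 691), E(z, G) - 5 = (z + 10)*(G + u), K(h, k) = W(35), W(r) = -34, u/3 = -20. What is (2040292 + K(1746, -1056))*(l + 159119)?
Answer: -2423685726198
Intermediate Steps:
u = -60 (u = 3*(-20) = -60)
K(h, k) = -34
E(z, G) = 5 + (-60 + G)*(10 + z) (E(z, G) = 5 + (z + 10)*(G - 60) = 5 + (10 + z)*(-60 + G) = 5 + (-60 + G)*(10 + z))
l = -1347050 (l = -929*((-595 - 60*(-23) + 10*2 + 2*(-23)) + 691) = -929*((-595 + 1380 + 20 - 46) + 691) = -929*(759 + 691) = -929*1450 = -1347050)
(2040292 + K(1746, -1056))*(l + 159119) = (2040292 - 34)*(-1347050 + 159119) = 2040258*(-1187931) = -2423685726198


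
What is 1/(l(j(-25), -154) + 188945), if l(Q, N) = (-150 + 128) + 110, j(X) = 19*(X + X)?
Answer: 1/189033 ≈ 5.2901e-6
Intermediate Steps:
j(X) = 38*X (j(X) = 19*(2*X) = 38*X)
l(Q, N) = 88 (l(Q, N) = -22 + 110 = 88)
1/(l(j(-25), -154) + 188945) = 1/(88 + 188945) = 1/189033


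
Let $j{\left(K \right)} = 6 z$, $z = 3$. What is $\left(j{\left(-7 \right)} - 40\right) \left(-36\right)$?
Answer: $792$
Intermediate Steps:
$j{\left(K \right)} = 18$ ($j{\left(K \right)} = 6 \cdot 3 = 18$)
$\left(j{\left(-7 \right)} - 40\right) \left(-36\right) = \left(18 - 40\right) \left(-36\right) = \left(-22\right) \left(-36\right) = 792$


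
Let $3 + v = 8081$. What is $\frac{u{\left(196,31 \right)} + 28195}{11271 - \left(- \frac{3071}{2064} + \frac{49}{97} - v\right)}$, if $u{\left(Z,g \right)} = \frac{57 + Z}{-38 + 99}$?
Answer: $\frac{344387390784}{236315301923} \approx 1.4573$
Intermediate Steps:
$v = 8078$ ($v = -3 + 8081 = 8078$)
$u{\left(Z,g \right)} = \frac{57}{61} + \frac{Z}{61}$ ($u{\left(Z,g \right)} = \frac{57 + Z}{61} = \left(57 + Z\right) \frac{1}{61} = \frac{57}{61} + \frac{Z}{61}$)
$\frac{u{\left(196,31 \right)} + 28195}{11271 - \left(- \frac{3071}{2064} + \frac{49}{97} - v\right)} = \frac{\left(\frac{57}{61} + \frac{1}{61} \cdot 196\right) + 28195}{11271 - \left(-8078 - \frac{3071}{2064} + \frac{49}{97}\right)} = \frac{\left(\frac{57}{61} + \frac{196}{61}\right) + 28195}{11271 - \left(-8078 - \frac{3071}{2064} + \frac{49}{97}\right)} = \frac{\frac{253}{61} + 28195}{11271 + \left(8078 - \left(\frac{49}{97} - \frac{3071}{2064}\right)\right)} = \frac{1720148}{61 \left(11271 + \left(8078 - - \frac{196751}{200208}\right)\right)} = \frac{1720148}{61 \left(11271 + \left(8078 + \frac{196751}{200208}\right)\right)} = \frac{1720148}{61 \left(11271 + \frac{1617476975}{200208}\right)} = \frac{1720148}{61 \cdot \frac{3874021343}{200208}} = \frac{1720148}{61} \cdot \frac{200208}{3874021343} = \frac{344387390784}{236315301923}$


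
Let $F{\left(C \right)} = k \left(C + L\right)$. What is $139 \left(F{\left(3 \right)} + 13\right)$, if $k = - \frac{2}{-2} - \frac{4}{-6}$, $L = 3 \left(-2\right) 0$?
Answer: $2502$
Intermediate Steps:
$L = 0$ ($L = \left(-6\right) 0 = 0$)
$k = \frac{5}{3}$ ($k = \left(-2\right) \left(- \frac{1}{2}\right) - - \frac{2}{3} = 1 + \frac{2}{3} = \frac{5}{3} \approx 1.6667$)
$F{\left(C \right)} = \frac{5 C}{3}$ ($F{\left(C \right)} = \frac{5 \left(C + 0\right)}{3} = \frac{5 C}{3}$)
$139 \left(F{\left(3 \right)} + 13\right) = 139 \left(\frac{5}{3} \cdot 3 + 13\right) = 139 \left(5 + 13\right) = 139 \cdot 18 = 2502$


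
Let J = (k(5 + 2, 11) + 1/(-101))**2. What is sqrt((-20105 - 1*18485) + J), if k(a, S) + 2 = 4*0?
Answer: I*sqrt(393615381)/101 ≈ 196.43*I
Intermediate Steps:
k(a, S) = -2 (k(a, S) = -2 + 4*0 = -2 + 0 = -2)
J = 41209/10201 (J = (-2 + 1/(-101))**2 = (-2 - 1/101)**2 = (-203/101)**2 = 41209/10201 ≈ 4.0397)
sqrt((-20105 - 1*18485) + J) = sqrt((-20105 - 1*18485) + 41209/10201) = sqrt((-20105 - 18485) + 41209/10201) = sqrt(-38590 + 41209/10201) = sqrt(-393615381/10201) = I*sqrt(393615381)/101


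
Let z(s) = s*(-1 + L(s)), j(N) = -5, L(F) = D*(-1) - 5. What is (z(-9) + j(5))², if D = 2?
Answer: 4489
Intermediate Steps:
L(F) = -7 (L(F) = 2*(-1) - 5 = -2 - 5 = -7)
z(s) = -8*s (z(s) = s*(-1 - 7) = s*(-8) = -8*s)
(z(-9) + j(5))² = (-8*(-9) - 5)² = (72 - 5)² = 67² = 4489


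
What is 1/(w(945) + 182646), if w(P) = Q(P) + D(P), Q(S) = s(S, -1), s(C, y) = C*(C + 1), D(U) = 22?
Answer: 1/1076638 ≈ 9.2882e-7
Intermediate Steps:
s(C, y) = C*(1 + C)
Q(S) = S*(1 + S)
w(P) = 22 + P*(1 + P) (w(P) = P*(1 + P) + 22 = 22 + P*(1 + P))
1/(w(945) + 182646) = 1/((22 + 945*(1 + 945)) + 182646) = 1/((22 + 945*946) + 182646) = 1/((22 + 893970) + 182646) = 1/(893992 + 182646) = 1/1076638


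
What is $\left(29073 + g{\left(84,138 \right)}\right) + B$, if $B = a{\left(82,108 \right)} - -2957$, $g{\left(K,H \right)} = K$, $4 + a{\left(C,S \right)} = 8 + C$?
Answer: $32200$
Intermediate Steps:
$a{\left(C,S \right)} = 4 + C$ ($a{\left(C,S \right)} = -4 + \left(8 + C\right) = 4 + C$)
$B = 3043$ ($B = \left(4 + 82\right) - -2957 = 86 + 2957 = 3043$)
$\left(29073 + g{\left(84,138 \right)}\right) + B = \left(29073 + 84\right) + 3043 = 29157 + 3043 = 32200$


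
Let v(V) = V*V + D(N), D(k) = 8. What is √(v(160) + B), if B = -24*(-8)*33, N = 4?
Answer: 22*√66 ≈ 178.73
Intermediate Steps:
B = 6336 (B = 192*33 = 6336)
v(V) = 8 + V² (v(V) = V*V + 8 = V² + 8 = 8 + V²)
√(v(160) + B) = √((8 + 160²) + 6336) = √((8 + 25600) + 6336) = √(25608 + 6336) = √31944 = 22*√66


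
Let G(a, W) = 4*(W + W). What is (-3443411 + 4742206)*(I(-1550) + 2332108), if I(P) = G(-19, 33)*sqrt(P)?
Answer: 3028930209860 + 1714409400*I*sqrt(62) ≈ 3.0289e+12 + 1.3499e+10*I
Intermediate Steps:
G(a, W) = 8*W (G(a, W) = 4*(2*W) = 8*W)
I(P) = 264*sqrt(P) (I(P) = (8*33)*sqrt(P) = 264*sqrt(P))
(-3443411 + 4742206)*(I(-1550) + 2332108) = (-3443411 + 4742206)*(264*sqrt(-1550) + 2332108) = 1298795*(264*(5*I*sqrt(62)) + 2332108) = 1298795*(1320*I*sqrt(62) + 2332108) = 1298795*(2332108 + 1320*I*sqrt(62)) = 3028930209860 + 1714409400*I*sqrt(62)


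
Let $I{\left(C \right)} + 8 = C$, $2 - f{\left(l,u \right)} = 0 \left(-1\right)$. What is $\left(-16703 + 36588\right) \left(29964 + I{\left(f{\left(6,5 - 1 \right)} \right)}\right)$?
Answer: $595714830$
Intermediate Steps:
$f{\left(l,u \right)} = 2$ ($f{\left(l,u \right)} = 2 - 0 \left(-1\right) = 2 - 0 = 2 + 0 = 2$)
$I{\left(C \right)} = -8 + C$
$\left(-16703 + 36588\right) \left(29964 + I{\left(f{\left(6,5 - 1 \right)} \right)}\right) = \left(-16703 + 36588\right) \left(29964 + \left(-8 + 2\right)\right) = 19885 \left(29964 - 6\right) = 19885 \cdot 29958 = 595714830$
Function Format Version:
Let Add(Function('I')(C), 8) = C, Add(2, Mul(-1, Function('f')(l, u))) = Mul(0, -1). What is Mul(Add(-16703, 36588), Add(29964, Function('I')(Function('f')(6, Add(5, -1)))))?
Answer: 595714830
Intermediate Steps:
Function('f')(l, u) = 2 (Function('f')(l, u) = Add(2, Mul(-1, Mul(0, -1))) = Add(2, Mul(-1, 0)) = Add(2, 0) = 2)
Function('I')(C) = Add(-8, C)
Mul(Add(-16703, 36588), Add(29964, Function('I')(Function('f')(6, Add(5, -1))))) = Mul(Add(-16703, 36588), Add(29964, Add(-8, 2))) = Mul(19885, Add(29964, -6)) = Mul(19885, 29958) = 595714830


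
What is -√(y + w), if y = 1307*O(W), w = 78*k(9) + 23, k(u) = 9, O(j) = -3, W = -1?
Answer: -2*I*√799 ≈ -56.533*I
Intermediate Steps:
w = 725 (w = 78*9 + 23 = 702 + 23 = 725)
y = -3921 (y = 1307*(-3) = -3921)
-√(y + w) = -√(-3921 + 725) = -√(-3196) = -2*I*√799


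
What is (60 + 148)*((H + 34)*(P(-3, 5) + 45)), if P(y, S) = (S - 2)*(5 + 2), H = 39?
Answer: 1002144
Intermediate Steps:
P(y, S) = -14 + 7*S (P(y, S) = (-2 + S)*7 = -14 + 7*S)
(60 + 148)*((H + 34)*(P(-3, 5) + 45)) = (60 + 148)*((39 + 34)*((-14 + 7*5) + 45)) = 208*(73*((-14 + 35) + 45)) = 208*(73*(21 + 45)) = 208*(73*66) = 208*4818 = 1002144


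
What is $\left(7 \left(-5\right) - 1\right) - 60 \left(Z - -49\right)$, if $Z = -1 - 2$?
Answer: $-2796$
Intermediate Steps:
$Z = -3$ ($Z = -1 - 2 = -3$)
$\left(7 \left(-5\right) - 1\right) - 60 \left(Z - -49\right) = \left(7 \left(-5\right) - 1\right) - 60 \left(-3 - -49\right) = \left(-35 - 1\right) - 60 \left(-3 + 49\right) = -36 - 2760 = -2796$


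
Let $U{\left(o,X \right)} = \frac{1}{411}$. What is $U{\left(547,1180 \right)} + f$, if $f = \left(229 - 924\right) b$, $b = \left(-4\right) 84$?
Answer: $\frac{95976721}{411} \approx 2.3352 \cdot 10^{5}$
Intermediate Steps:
$U{\left(o,X \right)} = \frac{1}{411}$
$b = -336$
$f = 233520$ ($f = \left(229 - 924\right) \left(-336\right) = \left(-695\right) \left(-336\right) = 233520$)
$U{\left(547,1180 \right)} + f = \frac{1}{411} + 233520 = \frac{95976721}{411}$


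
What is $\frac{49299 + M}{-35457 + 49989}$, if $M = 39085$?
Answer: $\frac{22096}{3633} \approx 6.082$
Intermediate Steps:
$\frac{49299 + M}{-35457 + 49989} = \frac{49299 + 39085}{-35457 + 49989} = \frac{88384}{14532} = 88384 \cdot \frac{1}{14532} = \frac{22096}{3633}$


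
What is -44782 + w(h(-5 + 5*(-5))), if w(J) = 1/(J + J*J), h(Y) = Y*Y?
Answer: -36313723799/810900 ≈ -44782.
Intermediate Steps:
h(Y) = Y²
w(J) = 1/(J + J²)
-44782 + w(h(-5 + 5*(-5))) = -44782 + 1/(((-5 + 5*(-5))²)*(1 + (-5 + 5*(-5))²)) = -44782 + 1/(((-5 - 25)²)*(1 + (-5 - 25)²)) = -44782 + 1/(((-30)²)*(1 + (-30)²)) = -44782 + 1/(900*(1 + 900)) = -44782 + (1/900)/901 = -44782 + (1/900)*(1/901) = -44782 + 1/810900 = -36313723799/810900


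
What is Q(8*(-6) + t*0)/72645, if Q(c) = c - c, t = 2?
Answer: 0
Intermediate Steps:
Q(c) = 0
Q(8*(-6) + t*0)/72645 = 0/72645 = 0*(1/72645) = 0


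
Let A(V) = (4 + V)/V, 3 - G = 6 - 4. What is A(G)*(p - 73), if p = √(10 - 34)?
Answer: -365 + 10*I*√6 ≈ -365.0 + 24.495*I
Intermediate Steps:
G = 1 (G = 3 - (6 - 4) = 3 - 1*2 = 3 - 2 = 1)
A(V) = (4 + V)/V
p = 2*I*√6 (p = √(-24) = 2*I*√6 ≈ 4.899*I)
A(G)*(p - 73) = ((4 + 1)/1)*(2*I*√6 - 73) = (1*5)*(-73 + 2*I*√6) = 5*(-73 + 2*I*√6) = -365 + 10*I*√6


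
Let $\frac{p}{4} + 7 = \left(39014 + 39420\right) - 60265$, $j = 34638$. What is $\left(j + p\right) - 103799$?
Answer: $3487$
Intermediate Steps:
$p = 72648$ ($p = -28 + 4 \left(\left(39014 + 39420\right) - 60265\right) = -28 + 4 \left(78434 - 60265\right) = -28 + 4 \cdot 18169 = -28 + 72676 = 72648$)
$\left(j + p\right) - 103799 = \left(34638 + 72648\right) - 103799 = 107286 - 103799 = 3487$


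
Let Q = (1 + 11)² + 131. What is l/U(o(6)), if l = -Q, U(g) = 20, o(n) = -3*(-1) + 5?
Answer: -55/4 ≈ -13.750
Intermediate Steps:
o(n) = 8 (o(n) = 3 + 5 = 8)
Q = 275 (Q = 12² + 131 = 144 + 131 = 275)
l = -275 (l = -1*275 = -275)
l/U(o(6)) = -275/20 = -275*1/20 = -55/4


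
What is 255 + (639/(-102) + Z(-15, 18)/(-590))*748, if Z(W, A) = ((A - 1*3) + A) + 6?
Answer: -1321731/295 ≈ -4480.4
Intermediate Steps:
Z(W, A) = 3 + 2*A (Z(W, A) = ((A - 3) + A) + 6 = ((-3 + A) + A) + 6 = (-3 + 2*A) + 6 = 3 + 2*A)
255 + (639/(-102) + Z(-15, 18)/(-590))*748 = 255 + (639/(-102) + (3 + 2*18)/(-590))*748 = 255 + (639*(-1/102) + (3 + 36)*(-1/590))*748 = 255 + (-213/34 + 39*(-1/590))*748 = 255 + (-213/34 - 39/590)*748 = 255 - 31749/5015*748 = 255 - 1396956/295 = -1321731/295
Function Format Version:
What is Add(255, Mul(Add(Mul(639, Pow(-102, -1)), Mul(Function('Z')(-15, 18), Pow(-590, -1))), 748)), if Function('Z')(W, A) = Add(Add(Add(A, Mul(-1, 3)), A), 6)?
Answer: Rational(-1321731, 295) ≈ -4480.4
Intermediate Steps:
Function('Z')(W, A) = Add(3, Mul(2, A)) (Function('Z')(W, A) = Add(Add(Add(A, -3), A), 6) = Add(Add(Add(-3, A), A), 6) = Add(Add(-3, Mul(2, A)), 6) = Add(3, Mul(2, A)))
Add(255, Mul(Add(Mul(639, Pow(-102, -1)), Mul(Function('Z')(-15, 18), Pow(-590, -1))), 748)) = Add(255, Mul(Add(Mul(639, Pow(-102, -1)), Mul(Add(3, Mul(2, 18)), Pow(-590, -1))), 748)) = Add(255, Mul(Add(Mul(639, Rational(-1, 102)), Mul(Add(3, 36), Rational(-1, 590))), 748)) = Add(255, Mul(Add(Rational(-213, 34), Mul(39, Rational(-1, 590))), 748)) = Add(255, Mul(Add(Rational(-213, 34), Rational(-39, 590)), 748)) = Add(255, Mul(Rational(-31749, 5015), 748)) = Add(255, Rational(-1396956, 295)) = Rational(-1321731, 295)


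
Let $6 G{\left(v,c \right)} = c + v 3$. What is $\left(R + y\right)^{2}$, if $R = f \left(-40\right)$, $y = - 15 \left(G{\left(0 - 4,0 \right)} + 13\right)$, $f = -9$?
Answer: $38025$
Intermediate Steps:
$G{\left(v,c \right)} = \frac{v}{2} + \frac{c}{6}$ ($G{\left(v,c \right)} = \frac{c + v 3}{6} = \frac{c + 3 v}{6} = \frac{v}{2} + \frac{c}{6}$)
$y = -165$ ($y = - 15 \left(\left(\frac{0 - 4}{2} + \frac{1}{6} \cdot 0\right) + 13\right) = - 15 \left(\left(\frac{0 - 4}{2} + 0\right) + 13\right) = - 15 \left(\left(\frac{1}{2} \left(-4\right) + 0\right) + 13\right) = - 15 \left(\left(-2 + 0\right) + 13\right) = - 15 \left(-2 + 13\right) = \left(-15\right) 11 = -165$)
$R = 360$ ($R = \left(-9\right) \left(-40\right) = 360$)
$\left(R + y\right)^{2} = \left(360 - 165\right)^{2} = 195^{2} = 38025$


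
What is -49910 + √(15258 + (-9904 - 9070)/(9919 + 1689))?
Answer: -49910 + √128483068195/2902 ≈ -49787.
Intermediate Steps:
-49910 + √(15258 + (-9904 - 9070)/(9919 + 1689)) = -49910 + √(15258 - 18974/11608) = -49910 + √(15258 - 18974*1/11608) = -49910 + √(15258 - 9487/5804) = -49910 + √(88547945/5804) = -49910 + √128483068195/2902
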